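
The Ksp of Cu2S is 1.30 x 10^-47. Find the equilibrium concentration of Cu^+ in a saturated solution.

Cu2S(s) ⇌ 2 Cu^+ + S^2-
Ksp = [Cu^+]^2[S^2-]
With molar solubility s: [Cu^+] = 2s, [S^2-] = s.
So Ksp = (2s)^2 × s = 4s^3
s = (1.30 x 10^-47 / 4)^(1/3) = 1.481 × 10^-16 M
[Cu^+] = 2s = 2.96 × 10^-16 M

[Cu^+] = 2.96e-16 M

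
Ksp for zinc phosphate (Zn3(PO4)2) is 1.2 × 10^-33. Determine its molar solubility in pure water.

1.0 × 10^-7 M

Zn3(PO4)2(s) ⇌ 3 Zn^2+(aq) + 2 PO4^3-(aq)
Ksp = [Zn^2+]^3[PO4^3-]^2
Let s = molar solubility. Then [Zn^2+] = 3s and [PO4^3-] = 2s.
Ksp = (3s)^3(2s)^2 = 108s^5
s = (1.2 × 10^-33 / 108)^(1/5) = 1.0 × 10^-7 M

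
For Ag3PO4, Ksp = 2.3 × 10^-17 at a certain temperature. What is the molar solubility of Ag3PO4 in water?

Ag3PO4(s) ⇌ 3 Ag^+(aq) + PO4^3-(aq)
Ksp = [Ag^+]^3[PO4^3-]
Let s = molar solubility. Then [Ag^+] = 3s and [PO4^3-] = s.
Ksp = (3s)^3s = 27s^4
s = (2.3 × 10^-17 / 27)^(1/4) = 3.0 × 10^-5 M

s = 3.0e-5 M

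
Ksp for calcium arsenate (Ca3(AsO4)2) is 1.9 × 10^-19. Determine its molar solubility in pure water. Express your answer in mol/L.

Ca3(AsO4)2(s) ⇌ 3 Ca^2+ + 2 AsO4^3-
Ksp = [Ca^2+]^3[AsO4^3-]^2
Let s = molar solubility. Then [Ca^2+] = 3s and [AsO4^3-] = 2s.
So Ksp = (3s)^3 × (2s)^2 = 108s^5
s = (1.9 × 10^-19 / 108)^(1/5) = 7.1 × 10^-5 M

7.1 × 10^-5 M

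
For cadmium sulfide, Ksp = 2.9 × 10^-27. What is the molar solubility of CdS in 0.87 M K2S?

CdS(s) ⇌ Cd^2+ + S^2-
Ksp = [Cd^2+][S^2-]
Let s be the molar solubility in this solution. [Cd^2+] = s, [S^2-] = 0.87 + s ≈ 0.87 (since S^2- from K2S dominates).
Ksp ≈ s × 0.87
s = 3.3 x 10^-27 M
Check: s = 3.3 x 10^-27 ≪ 0.87, so the approximation is valid.

3.3 × 10^-27 M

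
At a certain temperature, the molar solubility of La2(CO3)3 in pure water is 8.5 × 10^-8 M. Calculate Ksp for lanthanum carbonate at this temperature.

La2(CO3)3(s) ⇌ 2 La^3+(aq) + 3 CO3^2-(aq)
Let s = molar solubility. Then [La^3+] = 2s and [CO3^2-] = 3s.
Ksp = [La^3+]^2[CO3^2-]^3
Ksp = (2s)^2(3s)^3 = 108s^5
With s = 8.5 x 10^-8: Ksp = 4.8 × 10^-34

Ksp = 4.8e-34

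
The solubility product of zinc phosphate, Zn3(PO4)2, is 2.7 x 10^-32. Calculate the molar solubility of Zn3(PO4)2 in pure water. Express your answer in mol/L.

Zn3(PO4)2(s) <=> 3 Zn^2+ + 2 PO4^3-
Ksp = [Zn^2+]^3[PO4^3-]^2
If s mol/L of Zn3(PO4)2 dissolves, [Zn^2+] = 3s and [PO4^3-] = 2s.
So Ksp = (3s)^3 × (2s)^2 = 108s^5
Solving, s = (2.7 x 10^-32/108)^(1/5) = 1.9 x 10^-7 M

s = 1.9 x 10^-7 M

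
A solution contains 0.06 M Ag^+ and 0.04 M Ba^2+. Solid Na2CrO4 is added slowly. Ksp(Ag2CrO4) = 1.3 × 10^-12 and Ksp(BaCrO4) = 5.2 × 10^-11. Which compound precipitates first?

Ag2CrO4

Each salt begins to precipitate when Q = Ksp, i.e. when [CrO4^2-] reaches its threshold.
For Ag2CrO4: 1.3 × 10^-12 = (0.06)^2 × [CrO4^2-]  ⇒  [CrO4^2-] = 3.6 × 10^-10 M.
For BaCrO4: 5.2 × 10^-11 = 0.04 × [CrO4^2-]  ⇒  [CrO4^2-] = 1.3 × 10^-9 M.
The salt with the lower threshold [CrO4^2-] precipitates first: Ag2CrO4.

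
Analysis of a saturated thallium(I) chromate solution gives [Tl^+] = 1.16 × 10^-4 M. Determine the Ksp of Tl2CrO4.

Ksp ≈ 7.80 × 10^-13

Tl2CrO4(s) <=> 2 Tl^+ + CrO4^2-
Stoichiometry gives [CrO4^2-] = (1/2)[Tl^+] = 5.800 × 10^-5 M.
Ksp = [Tl^+]^2[CrO4^2-]
Ksp = (1.16 × 10^-4)^2 × 5.800 x 10^-5 = 7.80 × 10^-13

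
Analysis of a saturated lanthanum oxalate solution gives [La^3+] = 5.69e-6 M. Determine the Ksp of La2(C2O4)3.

Ksp ≈ 2.01 x 10^-26

La2(C2O4)3(s) ⇌ 2 La^3+ + 3 C2O4^2-
Stoichiometry gives [C2O4^2-] = (3/2)[La^3+] = 8.535 × 10^-6 M.
Ksp = [La^3+]^2[C2O4^2-]^3
Ksp = (5.69 × 10^-6)^2 × (8.535 x 10^-6)^3 = 2.01 × 10^-26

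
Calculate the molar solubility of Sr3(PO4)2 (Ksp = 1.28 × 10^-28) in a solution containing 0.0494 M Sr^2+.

Sr3(PO4)2(s) ⇌ 3 Sr^2+ + 2 PO4^3-
Ksp = [Sr^2+]^3[PO4^3-]^2
If s mol/L dissolves here, [Sr^2+] = 0.0494 + 3s ≈ 0.0494, [PO4^3-] = 2s (common-ion effect: Sr^2+ is already 0.0494 M).
Ksp ≈ (0.0494)^3 × (2s)^2
s = 5.15 × 10^-13 M
Check: 3s = 1.5 × 10^-12 ≪ 0.0494, so the approximation is valid.

5.15 × 10^-13 M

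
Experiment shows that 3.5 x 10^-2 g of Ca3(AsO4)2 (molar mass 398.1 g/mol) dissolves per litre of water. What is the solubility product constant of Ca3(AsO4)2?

Ksp = 5.7 × 10^-19

Molar solubility s = (3.5 × 10^-2 g/L) / (398.1 g/mol) = 8.79 × 10^-5 M.
Ca3(AsO4)2(s) <=> 3 Ca^2+(aq) + 2 AsO4^3-(aq)
Let s = molar solubility. Then [Ca^2+] = 3s and [AsO4^3-] = 2s.
Ksp = [Ca^2+]^3[AsO4^3-]^2
Ksp = (3s)^3(2s)^2 = 108s^5
Ksp = 108 × (8.79 × 10^-5)^5 = 5.7 × 10^-19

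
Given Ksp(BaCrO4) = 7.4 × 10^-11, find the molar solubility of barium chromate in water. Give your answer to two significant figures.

BaCrO4(s) ⇌ Ba^2+(aq) + CrO4^2-(aq)
Ksp = [Ba^2+][CrO4^2-]
For each mole of BaCrO4 that dissolves: [Ba^2+] = s, [CrO4^2-] = s.
Ksp = s^2
s = (7.4 × 10^-11)^(1/2) = 8.6 x 10^-6 M

s ≈ 8.6e-6 M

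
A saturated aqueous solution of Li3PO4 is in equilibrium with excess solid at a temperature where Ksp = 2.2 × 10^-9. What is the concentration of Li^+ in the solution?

Li3PO4(s) <=> 3 Li^+ + PO4^3-
Ksp = [Li^+]^3[PO4^3-]
Let s = molar solubility. Then [Li^+] = 3s and [PO4^3-] = s.
So Ksp = (3s)^3 × s = 27s^4
s^4 = 2.2 × 10^-9 / 27, so s = 3.00 × 10^-3 M
[Li^+] = 3s = 9.0 × 10^-3 M

9.0e-3 M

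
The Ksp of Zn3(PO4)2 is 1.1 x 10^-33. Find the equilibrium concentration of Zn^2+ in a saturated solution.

Zn3(PO4)2(s) <=> 3 Zn^2+(aq) + 2 PO4^3-(aq)
Ksp = [Zn^2+]^3[PO4^3-]^2
If s mol/L of Zn3(PO4)2 dissolves, [Zn^2+] = 3s and [PO4^3-] = 2s.
Ksp = (3s)^3(2s)^2 = 108s^5
s^5 = 1.1 x 10^-33 / 108, so s = 1.00 × 10^-7 M
[Zn^2+] = 3s = 3.0 × 10^-7 M

[Zn^2+] = 3.0e-7 M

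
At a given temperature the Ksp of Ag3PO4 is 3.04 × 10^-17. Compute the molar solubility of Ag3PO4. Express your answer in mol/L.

s = 3.26e-5 M

Ag3PO4(s) ⇌ 3 Ag^+ + PO4^3-
Ksp = [Ag^+]^3[PO4^3-]
Let s = molar solubility. Then [Ag^+] = 3s and [PO4^3-] = s.
So Ksp = (3s)^3 × s = 27s^4
s^4 = 3.04 × 10^-17 / 27, so s = 3.26 x 10^-5 M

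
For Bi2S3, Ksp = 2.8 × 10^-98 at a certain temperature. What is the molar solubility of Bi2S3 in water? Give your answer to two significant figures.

s ≈ 1.2 × 10^-20 M

Bi2S3(s) <=> 2 Bi^3+ + 3 S^2-
Ksp = [Bi^3+]^2[S^2-]^3
If s mol/L of Bi2S3 dissolves, [Bi^3+] = 2s and [S^2-] = 3s.
Ksp = (2s)^2(3s)^3 = 108s^5
Solving, s = (2.8 × 10^-98/108)^(1/5) = 1.2 × 10^-20 M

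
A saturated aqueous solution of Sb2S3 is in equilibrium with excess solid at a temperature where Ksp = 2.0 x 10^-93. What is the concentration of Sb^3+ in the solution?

Sb2S3(s) ⇌ 2 Sb^3+(aq) + 3 S^2-(aq)
Ksp = [Sb^3+]^2[S^2-]^3
Let s = molar solubility. Then [Sb^3+] = 2s and [S^2-] = 3s.
Substituting: Ksp = (2s)^2(3s)^3 = 108s^5
Solving, s = (2.0 x 10^-93/108)^(1/5) = 1.13 × 10^-19 M
[Sb^3+] = 2s = 2.3 × 10^-19 M

2.3 × 10^-19 M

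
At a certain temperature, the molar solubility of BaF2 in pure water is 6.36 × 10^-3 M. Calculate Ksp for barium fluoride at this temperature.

BaF2(s) ⇌ Ba^2+(aq) + 2 F^-(aq)
Let s = molar solubility. Then [Ba^2+] = s and [F^-] = 2s.
Ksp = [Ba^2+][F^-]^2
So Ksp = s × (2s)^2 = 4s^3
Ksp = 4 × (6.36 × 10^-3)^3 = 1.03 × 10^-6

Ksp = 1.03 x 10^-6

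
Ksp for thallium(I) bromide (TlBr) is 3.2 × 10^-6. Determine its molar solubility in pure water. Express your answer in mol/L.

TlBr(s) ⇌ Tl^+ + Br^-
Ksp = [Tl^+][Br^-]
If s mol/L of TlBr dissolves, [Tl^+] = s and [Br^-] = s.
Ksp = (s)(s) = s^2
s = (3.2 × 10^-6)^(1/2) = 1.8 x 10^-3 M

s ≈ 1.8 x 10^-3 M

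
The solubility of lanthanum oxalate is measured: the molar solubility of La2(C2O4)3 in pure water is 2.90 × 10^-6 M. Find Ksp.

La2(C2O4)3(s) <=> 2 La^3+ + 3 C2O4^2-
If s mol/L of La2(C2O4)3 dissolves, [La^3+] = 2s and [C2O4^2-] = 3s.
Ksp = [La^3+]^2[C2O4^2-]^3
Ksp = (2s)^2(3s)^3 = 108s^5
With s = 2.90 × 10^-6: Ksp = 2.22 × 10^-26

2.22 × 10^-26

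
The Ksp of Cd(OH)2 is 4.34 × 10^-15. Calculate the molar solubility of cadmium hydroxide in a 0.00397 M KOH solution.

Cd(OH)2(s) ⇌ Cd^2+(aq) + 2 OH^-(aq)
Ksp = [Cd^2+][OH^-]^2
Let s = moles of Cd(OH)2 that dissolve per litre. [Cd^2+] = s, [OH^-] = 0.00397 + 2s ≈ 0.00397 (common-ion effect: OH^- is already 0.00397 M).
Ksp ≈ s × (0.00397)^2
s = 2.75 × 10^-10 M
Check: 2s = 5.5 × 10^-10 ≪ 0.00397, so the approximation is valid.

s ≈ 2.75 x 10^-10 M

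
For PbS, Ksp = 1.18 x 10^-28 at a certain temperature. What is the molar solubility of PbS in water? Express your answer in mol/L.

s ≈ 1.09e-14 M

PbS(s) <=> Pb^2+ + S^2-
Ksp = [Pb^2+][S^2-]
Let s = molar solubility. Then [Pb^2+] = s and [S^2-] = s.
Ksp = (s)(s) = s^2
s = √(1.18 x 10^-28) = 1.09 × 10^-14 M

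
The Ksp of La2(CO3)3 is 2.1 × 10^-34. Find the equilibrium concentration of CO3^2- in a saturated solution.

2.2 x 10^-7 M

La2(CO3)3(s) ⇌ 2 La^3+(aq) + 3 CO3^2-(aq)
Ksp = [La^3+]^2[CO3^2-]^3
For each mole of La2(CO3)3 that dissolves: [La^3+] = 2s, [CO3^2-] = 3s.
Substituting: Ksp = (2s)^2(3s)^3 = 108s^5
s^5 = 2.1 × 10^-34 / 108, so s = 7.21 x 10^-8 M
[CO3^2-] = 3s = 2.2 × 10^-7 M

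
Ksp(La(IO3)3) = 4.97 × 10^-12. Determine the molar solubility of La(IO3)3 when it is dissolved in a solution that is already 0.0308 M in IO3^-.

La(IO3)3(s) ⇌ La^3+(aq) + 3 IO3^-(aq)
Ksp = [La^3+][IO3^-]^3
Let s = moles of La(IO3)3 that dissolve per litre. [La^3+] = s, [IO3^-] = 0.0308 + 3s ≈ 0.0308 (since the IO3^- already present dominates).
Ksp ≈ s × (0.0308)^3
s = 1.70 × 10^-7 M
Check: 3s = 5.1 × 10^-7 ≪ 0.0308, so the approximation is valid.

s = 1.70 × 10^-7 M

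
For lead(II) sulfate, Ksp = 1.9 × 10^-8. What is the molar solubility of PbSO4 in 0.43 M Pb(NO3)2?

PbSO4(s) <=> Pb^2+(aq) + SO4^2-(aq)
Ksp = [Pb^2+][SO4^2-]
If s mol/L dissolves here, [Pb^2+] = 0.43 + s ≈ 0.43, [SO4^2-] = s (Ksp is small, so little additional dissolves).
Ksp ≈ 0.43 × s
s = 4.4 × 10^-8 M
Check: s = 4.4 x 10^-8 ≪ 0.43, so the approximation is valid.

s ≈ 4.4 × 10^-8 M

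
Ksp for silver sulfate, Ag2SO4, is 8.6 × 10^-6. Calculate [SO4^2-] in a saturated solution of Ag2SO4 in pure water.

[SO4^2-] ≈ 0.013 M

Ag2SO4(s) ⇌ 2 Ag^+ + SO4^2-
Ksp = [Ag^+]^2[SO4^2-]
Let s = molar solubility. Then [Ag^+] = 2s and [SO4^2-] = s.
So Ksp = (2s)^2 × s = 4s^3
s^3 = 8.6 × 10^-6 / 4, so s = 1.29 x 10^-2 M
[SO4^2-] = s = 1.3 × 10^-2 M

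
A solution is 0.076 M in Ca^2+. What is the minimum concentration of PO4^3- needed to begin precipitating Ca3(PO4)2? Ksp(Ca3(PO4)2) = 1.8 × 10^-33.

Ca3(PO4)2(s) ⇌ 3 Ca^2+ + 2 PO4^3-
Ksp = [Ca^2+]^3[PO4^3-]^2
Precipitation begins when Q = Ksp. With [Ca^2+] = 0.076 M:
1.8 × 10^-33 = (0.076)^3 × [PO4^3-]^2
[PO4^3-] = (1.8 × 10^-33 / 4.39 × 10^-4)^(1/2) = 2.0 × 10^-15 M

[PO4^3-] = 2.0e-15 M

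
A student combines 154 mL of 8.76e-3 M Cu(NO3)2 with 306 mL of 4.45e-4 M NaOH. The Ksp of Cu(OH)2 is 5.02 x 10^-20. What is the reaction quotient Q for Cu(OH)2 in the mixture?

2.57e-10

Total volume = 154 + 306 = 460 mL.
[Cu^2+] = 8.76 × 10^-3 × (154/460) = 2.933 × 10^-3 M
[OH^-] = 4.45 × 10^-4 × (306/460) = 2.960 × 10^-4 M
Cu(OH)2(s) ⇌ Cu^2+(aq) + 2 OH^-(aq), so Q = [Cu^2+][OH^-]^2
Q = (2.933 × 10^-3)(2.960 × 10^-4)^2 = 2.57 × 10^-10
Q > Ksp, so Cu(OH)2 will precipitate.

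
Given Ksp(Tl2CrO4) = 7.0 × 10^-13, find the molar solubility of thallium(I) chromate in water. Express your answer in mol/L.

Tl2CrO4(s) ⇌ 2 Tl^+(aq) + CrO4^2-(aq)
Ksp = [Tl^+]^2[CrO4^2-]
If s mol/L of Tl2CrO4 dissolves, [Tl^+] = 2s and [CrO4^2-] = s.
Substituting: Ksp = (2s)^2s = 4s^3
s = (7.0 × 10^-13 / 4)^(1/3) = 5.6 x 10^-5 M

s = 5.6 × 10^-5 M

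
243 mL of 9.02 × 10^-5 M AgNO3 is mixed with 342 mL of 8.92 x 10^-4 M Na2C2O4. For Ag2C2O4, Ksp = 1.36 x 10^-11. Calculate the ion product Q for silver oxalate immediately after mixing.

Q = 7.32 × 10^-13

Total volume = 243 + 342 = 585 mL.
[Ag^+] = 9.02 × 10^-5 × (243/585) = 3.747 × 10^-5 M
[C2O4^2-] = 8.92 x 10^-4 × (342/585) = 5.215 x 10^-4 M
Ag2C2O4(s) <=> 2 Ag^+ + C2O4^2-, so Q = [Ag^+]^2[C2O4^2-]
Q = (3.747 × 10^-5)^2(5.215 × 10^-4) = 7.32 x 10^-13
Q < Ksp, so no precipitate of Ag2C2O4 forms.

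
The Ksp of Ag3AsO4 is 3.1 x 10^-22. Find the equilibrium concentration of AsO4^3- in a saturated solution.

Ag3AsO4(s) ⇌ 3 Ag^+(aq) + AsO4^3-(aq)
Ksp = [Ag^+]^3[AsO4^3-]
Let s = molar solubility. Then [Ag^+] = 3s and [AsO4^3-] = s.
So Ksp = (3s)^3 × s = 27s^4
s = (3.1 x 10^-22 / 27)^(1/4) = 1.84 × 10^-6 M
[AsO4^3-] = s = 1.8 × 10^-6 M

[AsO4^3-] ≈ 1.8e-6 M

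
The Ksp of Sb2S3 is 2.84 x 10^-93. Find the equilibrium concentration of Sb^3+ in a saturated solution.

Sb2S3(s) ⇌ 2 Sb^3+(aq) + 3 S^2-(aq)
Ksp = [Sb^3+]^2[S^2-]^3
Let s = molar solubility. Then [Sb^3+] = 2s and [S^2-] = 3s.
Ksp = (2s)^2(3s)^3 = 108s^5
s^5 = 2.84 x 10^-93 / 108, so s = 1.213 × 10^-19 M
[Sb^3+] = 2s = 2.43 × 10^-19 M

2.43e-19 M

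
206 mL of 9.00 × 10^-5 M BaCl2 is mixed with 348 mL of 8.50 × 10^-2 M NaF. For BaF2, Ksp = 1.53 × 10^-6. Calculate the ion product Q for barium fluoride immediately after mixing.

Total volume = 206 + 348 = 554 mL.
[Ba^2+] = 9.00 × 10^-5 × (206/554) = 3.347 × 10^-5 M
[F^-] = 8.50 x 10^-2 × (348/554) = 5.339 x 10^-2 M
BaF2(s) ⇌ Ba^2+(aq) + 2 F^-(aq), so Q = [Ba^2+][F^-]^2
Q = (3.347 × 10^-5)(5.339 × 10^-2)^2 = 9.54 × 10^-8
Q < Ksp, so no precipitate of BaF2 forms.

9.54 × 10^-8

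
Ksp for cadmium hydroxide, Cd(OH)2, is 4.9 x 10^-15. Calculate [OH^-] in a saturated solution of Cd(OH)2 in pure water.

Cd(OH)2(s) ⇌ Cd^2+(aq) + 2 OH^-(aq)
Ksp = [Cd^2+][OH^-]^2
If s mol/L of Cd(OH)2 dissolves, [Cd^2+] = s and [OH^-] = 2s.
Ksp = s(2s)^2 = 4s^3
Solving, s = (4.9 x 10^-15/4)^(1/3) = 1.07 x 10^-5 M
[OH^-] = 2s = 2.1 × 10^-5 M

[OH^-] = 2.1e-5 M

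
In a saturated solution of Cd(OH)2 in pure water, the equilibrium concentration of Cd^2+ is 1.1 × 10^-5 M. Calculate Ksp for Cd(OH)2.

Cd(OH)2(s) ⇌ Cd^2+ + 2 OH^-
Stoichiometry gives [OH^-] = (2/1)[Cd^2+] = 2.20 × 10^-5 M.
Ksp = [Cd^2+][OH^-]^2
Ksp = 1.1 × 10^-5 × (2.20 × 10^-5)^2 = 5.3 × 10^-15

5.3e-15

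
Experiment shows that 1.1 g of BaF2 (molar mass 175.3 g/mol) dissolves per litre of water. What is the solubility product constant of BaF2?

Ksp ≈ 9.9e-7

Molar solubility s = (1.1 g/L) / (175.3 g/mol) = 6.27 x 10^-3 M.
BaF2(s) ⇌ Ba^2+(aq) + 2 F^-(aq)
Let s = molar solubility. Then [Ba^2+] = s and [F^-] = 2s.
Ksp = [Ba^2+][F^-]^2
Substituting: Ksp = s(2s)^2 = 4s^3
Ksp = 4 × (6.27 × 10^-3)^3 = 9.9 × 10^-7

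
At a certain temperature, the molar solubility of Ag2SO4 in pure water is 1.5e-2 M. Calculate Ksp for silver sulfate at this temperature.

Ag2SO4(s) ⇌ 2 Ag^+ + SO4^2-
For each mole of Ag2SO4 that dissolves: [Ag^+] = 2s, [SO4^2-] = s.
Ksp = [Ag^+]^2[SO4^2-]
Ksp = (2s)^2s = 4s^3
With s = 1.5 x 10^-2: Ksp = 1.4 x 10^-5

Ksp = 1.4 × 10^-5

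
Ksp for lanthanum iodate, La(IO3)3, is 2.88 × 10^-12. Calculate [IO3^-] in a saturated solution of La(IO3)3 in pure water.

1.71e-3 M

La(IO3)3(s) ⇌ La^3+(aq) + 3 IO3^-(aq)
Ksp = [La^3+][IO3^-]^3
For each mole of La(IO3)3 that dissolves: [La^3+] = s, [IO3^-] = 3s.
So Ksp = s × (3s)^3 = 27s^4
s^4 = 2.88 × 10^-12 / 27, so s = 5.715 × 10^-4 M
[IO3^-] = 3s = 1.71 × 10^-3 M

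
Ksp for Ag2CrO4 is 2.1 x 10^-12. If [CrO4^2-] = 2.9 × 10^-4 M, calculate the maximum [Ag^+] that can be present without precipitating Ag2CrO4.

Ag2CrO4(s) ⇌ 2 Ag^+(aq) + CrO4^2-(aq)
Ksp = [Ag^+]^2[CrO4^2-]
Precipitation begins when Q = Ksp. With [CrO4^2-] = 2.9 × 10^-4 M:
2.1 x 10^-12 = (2.9 × 10^-4) × [Ag^+]^2
[Ag^+] = (2.1 x 10^-12 / 2.9 x 10^-4)^(1/2) = 8.5 x 10^-5 M

[Ag^+] ≈ 8.5 × 10^-5 M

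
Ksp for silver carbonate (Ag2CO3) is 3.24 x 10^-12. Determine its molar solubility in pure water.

9.32 × 10^-5 M

Ag2CO3(s) ⇌ 2 Ag^+ + CO3^2-
Ksp = [Ag^+]^2[CO3^2-]
Let s = molar solubility. Then [Ag^+] = 2s and [CO3^2-] = s.
Substituting: Ksp = (2s)^2s = 4s^3
s = (3.24 x 10^-12 / 4)^(1/3) = 9.32 × 10^-5 M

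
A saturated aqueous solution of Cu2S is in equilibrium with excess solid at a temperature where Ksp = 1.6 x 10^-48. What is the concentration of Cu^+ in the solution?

Cu2S(s) ⇌ 2 Cu^+(aq) + S^2-(aq)
Ksp = [Cu^+]^2[S^2-]
If s mol/L of Cu2S dissolves, [Cu^+] = 2s and [S^2-] = s.
Ksp = (2s)^2s = 4s^3
s = (1.6 x 10^-48 / 4)^(1/3) = 7.37 × 10^-17 M
[Cu^+] = 2s = 1.5 × 10^-16 M

[Cu^+] ≈ 1.5 × 10^-16 M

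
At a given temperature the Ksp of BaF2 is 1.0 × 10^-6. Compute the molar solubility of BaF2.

6.3e-3 M

BaF2(s) ⇌ Ba^2+(aq) + 2 F^-(aq)
Ksp = [Ba^2+][F^-]^2
For each mole of BaF2 that dissolves: [Ba^2+] = s, [F^-] = 2s.
Ksp = s(2s)^2 = 4s^3
s = (1.0 × 10^-6 / 4)^(1/3) = 6.3 x 10^-3 M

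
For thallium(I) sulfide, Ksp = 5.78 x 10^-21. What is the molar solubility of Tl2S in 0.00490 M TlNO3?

Tl2S(s) ⇌ 2 Tl^+ + S^2-
Ksp = [Tl^+]^2[S^2-]
Let s be the molar solubility in this solution. [Tl^+] = 0.00490 + 2s ≈ 0.00490, [S^2-] = s (Ksp is small, so little additional dissolves).
Ksp ≈ (0.00490)^2 × s
s = 2.41 × 10^-16 M
Check: 2s = 4.8 x 10^-16 ≪ 0.00490, so the approximation is valid.

s ≈ 2.41e-16 M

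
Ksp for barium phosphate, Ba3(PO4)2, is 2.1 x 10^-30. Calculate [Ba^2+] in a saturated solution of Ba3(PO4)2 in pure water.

[Ba^2+] = 1.4 x 10^-6 M

Ba3(PO4)2(s) <=> 3 Ba^2+(aq) + 2 PO4^3-(aq)
Ksp = [Ba^2+]^3[PO4^3-]^2
With molar solubility s: [Ba^2+] = 3s, [PO4^3-] = 2s.
Substituting: Ksp = (3s)^3(2s)^2 = 108s^5
Solving, s = (2.1 x 10^-30/108)^(1/5) = 4.55 × 10^-7 M
[Ba^2+] = 3s = 1.4 x 10^-6 M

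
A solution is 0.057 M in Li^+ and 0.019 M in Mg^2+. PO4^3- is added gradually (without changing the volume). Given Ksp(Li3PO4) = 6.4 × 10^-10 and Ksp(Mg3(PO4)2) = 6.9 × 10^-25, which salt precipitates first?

Each salt begins to precipitate when Q = Ksp, i.e. when [PO4^3-] reaches its threshold.
For Li3PO4: 6.4 × 10^-10 = (0.057)^3 × [PO4^3-]  ⇒  [PO4^3-] = 3.5 × 10^-6 M.
For Mg3(PO4)2: 6.9 × 10^-25 = (0.019)^3 × [PO4^3-]^2  ⇒  [PO4^3-] = 3.2 × 10^-10 M.
The salt with the lower threshold [PO4^3-] precipitates first: Mg3(PO4)2.

Mg3(PO4)2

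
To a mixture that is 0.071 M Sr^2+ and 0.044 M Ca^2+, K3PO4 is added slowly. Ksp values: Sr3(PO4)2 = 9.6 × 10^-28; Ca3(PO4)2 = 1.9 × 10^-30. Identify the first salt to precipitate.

Precipitation of each salt starts when its ion product equals its Ksp.
For Sr3(PO4)2: 9.6 × 10^-28 = (0.071)^3 × [PO4^3-]^2  ⇒  [PO4^3-] = 1.6 × 10^-12 M.
For Ca3(PO4)2: 1.9 × 10^-30 = (0.044)^3 × [PO4^3-]^2  ⇒  [PO4^3-] = 1.5 x 10^-13 M.
The salt with the lower threshold [PO4^3-] precipitates first: Ca3(PO4)2.

Ca3(PO4)2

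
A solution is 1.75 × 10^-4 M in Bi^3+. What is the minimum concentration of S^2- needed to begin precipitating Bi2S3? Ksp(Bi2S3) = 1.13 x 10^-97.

Bi2S3(s) <=> 2 Bi^3+(aq) + 3 S^2-(aq)
Ksp = [Bi^3+]^2[S^2-]^3
Precipitation begins when Q = Ksp. With [Bi^3+] = 1.75 × 10^-4 M:
1.13 x 10^-97 = (1.75 × 10^-4)^2 × [S^2-]^3
[S^2-] = (1.13 x 10^-97 / 3.063 × 10^-8)^(1/3) = 1.55 × 10^-30 M

[S^2-] ≈ 1.55 × 10^-30 M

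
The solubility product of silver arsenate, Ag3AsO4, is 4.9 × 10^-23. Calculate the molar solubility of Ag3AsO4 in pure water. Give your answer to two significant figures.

1.2e-6 M

Ag3AsO4(s) <=> 3 Ag^+ + AsO4^3-
Ksp = [Ag^+]^3[AsO4^3-]
With molar solubility s: [Ag^+] = 3s, [AsO4^3-] = s.
So Ksp = (3s)^3 × s = 27s^4
Solving, s = (4.9 × 10^-23/27)^(1/4) = 1.2 × 10^-6 M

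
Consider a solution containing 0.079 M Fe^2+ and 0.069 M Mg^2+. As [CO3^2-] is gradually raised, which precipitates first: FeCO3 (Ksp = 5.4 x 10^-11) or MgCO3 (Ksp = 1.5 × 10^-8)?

Precipitation of each salt starts when its ion product equals its Ksp.
For FeCO3: 5.4 x 10^-11 = 0.079 × [CO3^2-]  ⇒  [CO3^2-] = 6.8 x 10^-10 M.
For MgCO3: 1.5 × 10^-8 = 0.069 × [CO3^2-]  ⇒  [CO3^2-] = 2.2 × 10^-7 M.
The salt with the lower threshold [CO3^2-] precipitates first: FeCO3.

FeCO3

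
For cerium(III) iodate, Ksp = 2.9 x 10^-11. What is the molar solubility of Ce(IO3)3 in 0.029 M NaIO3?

Ce(IO3)3(s) <=> Ce^3+ + 3 IO3^-
Ksp = [Ce^3+][IO3^-]^3
If s mol/L dissolves here, [Ce^3+] = s, [IO3^-] = 0.029 + 3s ≈ 0.029 (Ksp is small, so little additional dissolves).
Ksp ≈ s × (0.029)^3
s = 1.2 × 10^-6 M
Check: 3s = 3.6 × 10^-6 ≪ 0.029, so the approximation is valid.

s ≈ 1.2 x 10^-6 M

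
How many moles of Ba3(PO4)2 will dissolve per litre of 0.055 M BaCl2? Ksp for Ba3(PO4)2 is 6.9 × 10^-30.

Ba3(PO4)2(s) <=> 3 Ba^2+ + 2 PO4^3-
Ksp = [Ba^2+]^3[PO4^3-]^2
Let s be the molar solubility in this solution. [Ba^2+] = 0.055 + 3s ≈ 0.055, [PO4^3-] = 2s (Ksp is small, so little additional dissolves).
Ksp ≈ (0.055)^3 × (2s)^2
s = 1.0 x 10^-13 M
Check: 3s = 3.1 × 10^-13 ≪ 0.055, so the approximation is valid.

s ≈ 1.0e-13 M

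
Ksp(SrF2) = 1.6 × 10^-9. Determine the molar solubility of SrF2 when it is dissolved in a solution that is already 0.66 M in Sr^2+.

s ≈ 2.5 × 10^-5 M

SrF2(s) ⇌ Sr^2+(aq) + 2 F^-(aq)
Ksp = [Sr^2+][F^-]^2
If s mol/L dissolves here, [Sr^2+] = 0.66 + s ≈ 0.66, [F^-] = 2s (Ksp is small, so little additional dissolves).
Ksp ≈ 0.66 × (2s)^2
s = 2.5 x 10^-5 M
Check: s = 2.5 x 10^-5 ≪ 0.66, so the approximation is valid.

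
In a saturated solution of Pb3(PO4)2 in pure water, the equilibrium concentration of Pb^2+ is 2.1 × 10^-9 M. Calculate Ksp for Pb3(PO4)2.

Pb3(PO4)2(s) ⇌ 3 Pb^2+ + 2 PO4^3-
Stoichiometry gives [PO4^3-] = (2/3)[Pb^2+] = 1.40 x 10^-9 M.
Ksp = [Pb^2+]^3[PO4^3-]^2
Ksp = (2.1 × 10^-9)^3 × (1.40 x 10^-9)^2 = 1.8 × 10^-44

Ksp ≈ 1.8 x 10^-44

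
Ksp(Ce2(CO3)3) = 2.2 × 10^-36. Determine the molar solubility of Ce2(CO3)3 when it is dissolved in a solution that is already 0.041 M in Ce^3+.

Ce2(CO3)3(s) ⇌ 2 Ce^3+(aq) + 3 CO3^2-(aq)
Ksp = [Ce^3+]^2[CO3^2-]^3
Let s be the molar solubility in this solution. [Ce^3+] = 0.041 + 2s ≈ 0.041, [CO3^2-] = 3s (Ksp is small, so little additional dissolves).
Ksp ≈ (0.041)^2 × (3s)^3
s = 3.6 × 10^-12 M
Check: 2s = 7.3 × 10^-12 ≪ 0.041, so the approximation is valid.

s ≈ 3.6e-12 M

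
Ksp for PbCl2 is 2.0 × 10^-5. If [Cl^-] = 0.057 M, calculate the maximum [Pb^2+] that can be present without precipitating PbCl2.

[Pb^2+] ≈ 6.2 × 10^-3 M

PbCl2(s) ⇌ Pb^2+(aq) + 2 Cl^-(aq)
Ksp = [Pb^2+][Cl^-]^2
Precipitation begins when Q = Ksp. With [Cl^-] = 0.057 M:
2.0 × 10^-5 = (0.057)^2 × [Pb^2+]
[Pb^2+] = (2.0 × 10^-5 / 3.25 × 10^-3) = 6.2 × 10^-3 M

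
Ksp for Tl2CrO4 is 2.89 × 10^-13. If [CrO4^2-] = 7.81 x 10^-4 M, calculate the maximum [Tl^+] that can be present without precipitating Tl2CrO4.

Tl2CrO4(s) <=> 2 Tl^+ + CrO4^2-
Ksp = [Tl^+]^2[CrO4^2-]
Precipitation begins when Q = Ksp. With [CrO4^2-] = 7.81 x 10^-4 M:
2.89 × 10^-13 = (7.81 x 10^-4) × [Tl^+]^2
[Tl^+] = (2.89 × 10^-13 / 7.81 × 10^-4)^(1/2) = 1.92 × 10^-5 M

[Tl^+] ≈ 1.92e-5 M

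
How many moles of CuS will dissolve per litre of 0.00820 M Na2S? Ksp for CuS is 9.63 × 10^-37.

s ≈ 1.17 × 10^-34 M

CuS(s) ⇌ Cu^2+ + S^2-
Ksp = [Cu^2+][S^2-]
If s mol/L dissolves here, [Cu^2+] = s, [S^2-] = 0.00820 + s ≈ 0.00820 (Ksp is small, so little additional dissolves).
Ksp ≈ s × 0.00820
s = 1.17 × 10^-34 M
Check: s = 1.2 × 10^-34 ≪ 0.00820, so the approximation is valid.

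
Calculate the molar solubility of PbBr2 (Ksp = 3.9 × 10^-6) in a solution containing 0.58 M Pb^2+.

1.3 × 10^-3 M

PbBr2(s) ⇌ Pb^2+(aq) + 2 Br^-(aq)
Ksp = [Pb^2+][Br^-]^2
If s mol/L dissolves here, [Pb^2+] = 0.58 + s ≈ 0.58, [Br^-] = 2s (since the Pb^2+ already present dominates).
Ksp ≈ 0.58 × (2s)^2
s = 1.3 × 10^-3 M
Check: s = 1.3 × 10^-3 ≪ 0.58, so the approximation is valid.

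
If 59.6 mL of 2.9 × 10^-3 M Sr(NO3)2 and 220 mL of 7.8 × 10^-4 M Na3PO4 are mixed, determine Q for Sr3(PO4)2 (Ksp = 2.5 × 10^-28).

8.9 × 10^-17

Total volume = 59.6 + 220 = 279.6 mL.
[Sr^2+] = 2.9 x 10^-3 × (59.6/279.6) = 6.18 x 10^-4 M
[PO4^3-] = 7.8 × 10^-4 × (220/279.6) = 6.14 x 10^-4 M
Sr3(PO4)2(s) ⇌ 3 Sr^2+ + 2 PO4^3-, so Q = [Sr^2+]^3[PO4^3-]^2
Q = (6.18 × 10^-4)^3(6.14 × 10^-4)^2 = 8.9 × 10^-17
Q > Ksp, so Sr3(PO4)2 will precipitate.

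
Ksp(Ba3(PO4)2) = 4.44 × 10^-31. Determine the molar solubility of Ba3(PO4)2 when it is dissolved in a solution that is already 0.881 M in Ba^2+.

4.03 × 10^-16 M

Ba3(PO4)2(s) ⇌ 3 Ba^2+(aq) + 2 PO4^3-(aq)
Ksp = [Ba^2+]^3[PO4^3-]^2
If s mol/L dissolves here, [Ba^2+] = 0.881 + 3s ≈ 0.881, [PO4^3-] = 2s (since the Ba^2+ already present dominates).
Ksp ≈ (0.881)^3 × (2s)^2
s = 4.03 x 10^-16 M
Check: 3s = 1.2 × 10^-15 ≪ 0.881, so the approximation is valid.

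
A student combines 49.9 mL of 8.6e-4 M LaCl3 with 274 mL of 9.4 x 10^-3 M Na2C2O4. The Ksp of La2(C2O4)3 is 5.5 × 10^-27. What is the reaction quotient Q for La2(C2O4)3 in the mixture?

Total volume = 49.9 + 274 = 323.9 mL.
[La^3+] = 8.6 × 10^-4 × (49.9/323.9) = 1.32 × 10^-4 M
[C2O4^2-] = 9.4 × 10^-3 × (274/323.9) = 7.95 × 10^-3 M
La2(C2O4)3(s) <=> 2 La^3+(aq) + 3 C2O4^2-(aq), so Q = [La^3+]^2[C2O4^2-]^3
Q = (1.32 x 10^-4)^2(7.95 × 10^-3)^3 = 8.8 x 10^-15
Q > Ksp, so La2(C2O4)3 will precipitate.

8.8 × 10^-15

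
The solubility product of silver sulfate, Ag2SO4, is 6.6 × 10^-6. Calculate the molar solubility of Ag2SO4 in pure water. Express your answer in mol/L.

0.012 M

Ag2SO4(s) <=> 2 Ag^+(aq) + SO4^2-(aq)
Ksp = [Ag^+]^2[SO4^2-]
Let s = molar solubility. Then [Ag^+] = 2s and [SO4^2-] = s.
Substituting: Ksp = (2s)^2s = 4s^3
Solving, s = (6.6 × 10^-6/4)^(1/3) = 1.2 × 10^-2 M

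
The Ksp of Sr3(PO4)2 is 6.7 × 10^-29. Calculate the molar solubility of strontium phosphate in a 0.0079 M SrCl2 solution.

Sr3(PO4)2(s) <=> 3 Sr^2+(aq) + 2 PO4^3-(aq)
Ksp = [Sr^2+]^3[PO4^3-]^2
Let s = moles of Sr3(PO4)2 that dissolve per litre. [Sr^2+] = 0.0079 + 3s ≈ 0.0079, [PO4^3-] = 2s (Ksp is small, so little additional dissolves).
Ksp ≈ (0.0079)^3 × (2s)^2
s = 5.8 × 10^-12 M
Check: 3s = 1.7 × 10^-11 ≪ 0.0079, so the approximation is valid.

5.8e-12 M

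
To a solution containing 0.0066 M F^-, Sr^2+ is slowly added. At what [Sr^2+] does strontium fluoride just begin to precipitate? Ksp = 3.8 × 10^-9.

[Sr^2+] = 8.7e-5 M

SrF2(s) ⇌ Sr^2+ + 2 F^-
Ksp = [Sr^2+][F^-]^2
Precipitation begins when Q = Ksp. With [F^-] = 0.0066 M:
3.8 × 10^-9 = (0.0066)^2 × [Sr^2+]
[Sr^2+] = (3.8 × 10^-9 / 4.36 x 10^-5) = 8.7 x 10^-5 M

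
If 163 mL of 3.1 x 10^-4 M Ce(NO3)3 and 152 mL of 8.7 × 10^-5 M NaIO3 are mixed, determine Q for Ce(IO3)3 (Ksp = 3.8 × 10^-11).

Total volume = 163 + 152 = 315 mL.
[Ce^3+] = 3.1 × 10^-4 × (163/315) = 1.60 × 10^-4 M
[IO3^-] = 8.7 × 10^-5 × (152/315) = 4.20 x 10^-5 M
Ce(IO3)3(s) <=> Ce^3+ + 3 IO3^-, so Q = [Ce^3+][IO3^-]^3
Q = (1.60 × 10^-4)(4.20 x 10^-5)^3 = 1.2 × 10^-17
Q < Ksp, so no precipitate of Ce(IO3)3 forms.

Q = 1.2e-17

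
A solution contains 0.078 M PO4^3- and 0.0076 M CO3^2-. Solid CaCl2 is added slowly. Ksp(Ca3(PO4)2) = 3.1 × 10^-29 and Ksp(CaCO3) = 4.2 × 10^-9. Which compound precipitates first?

Ca3(PO4)2

Precipitation of each salt starts when its ion product equals its Ksp.
For Ca3(PO4)2: 3.1 × 10^-29 = (0.078)^2 × [Ca^2+]^3  ⇒  [Ca^2+] = 1.7 × 10^-9 M.
For CaCO3: 4.2 × 10^-9 = 0.0076 × [Ca^2+]  ⇒  [Ca^2+] = 5.5 × 10^-7 M.
The salt with the lower threshold [Ca^2+] precipitates first: Ca3(PO4)2.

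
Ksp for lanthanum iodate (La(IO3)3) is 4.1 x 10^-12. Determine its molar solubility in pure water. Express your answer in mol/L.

La(IO3)3(s) <=> La^3+(aq) + 3 IO3^-(aq)
Ksp = [La^3+][IO3^-]^3
If s mol/L of La(IO3)3 dissolves, [La^3+] = s and [IO3^-] = 3s.
Substituting: Ksp = s(3s)^3 = 27s^4
s = (4.1 x 10^-12 / 27)^(1/4) = 6.2 × 10^-4 M

s ≈ 6.2 × 10^-4 M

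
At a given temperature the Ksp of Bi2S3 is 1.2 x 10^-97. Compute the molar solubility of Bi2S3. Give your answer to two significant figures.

s = 1.6 × 10^-20 M

Bi2S3(s) ⇌ 2 Bi^3+(aq) + 3 S^2-(aq)
Ksp = [Bi^3+]^2[S^2-]^3
Let s = molar solubility. Then [Bi^3+] = 2s and [S^2-] = 3s.
Substituting: Ksp = (2s)^2(3s)^3 = 108s^5
s^5 = 1.2 x 10^-97 / 108, so s = 1.6 x 10^-20 M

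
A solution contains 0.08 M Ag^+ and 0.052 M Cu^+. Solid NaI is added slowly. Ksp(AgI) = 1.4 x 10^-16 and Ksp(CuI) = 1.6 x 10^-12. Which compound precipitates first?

Precipitation of each salt starts when its ion product equals its Ksp.
For AgI: 1.4 x 10^-16 = 0.08 × [I^-]  ⇒  [I^-] = 1.8 × 10^-15 M.
For CuI: 1.6 x 10^-12 = 0.052 × [I^-]  ⇒  [I^-] = 3.1 × 10^-11 M.
The salt with the lower threshold [I^-] precipitates first: AgI.

AgI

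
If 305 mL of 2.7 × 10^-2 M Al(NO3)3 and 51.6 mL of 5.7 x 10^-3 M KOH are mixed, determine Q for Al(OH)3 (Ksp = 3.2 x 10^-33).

Total volume = 305 + 51.6 = 356.6 mL.
[Al^3+] = 2.7 x 10^-2 × (305/356.6) = 2.31 × 10^-2 M
[OH^-] = 5.7 x 10^-3 × (51.6/356.6) = 8.25 × 10^-4 M
Al(OH)3(s) ⇌ Al^3+ + 3 OH^-, so Q = [Al^3+][OH^-]^3
Q = (2.31 × 10^-2)(8.25 × 10^-4)^3 = 1.3 × 10^-11
Q > Ksp, so Al(OH)3 will precipitate.

Q ≈ 1.3e-11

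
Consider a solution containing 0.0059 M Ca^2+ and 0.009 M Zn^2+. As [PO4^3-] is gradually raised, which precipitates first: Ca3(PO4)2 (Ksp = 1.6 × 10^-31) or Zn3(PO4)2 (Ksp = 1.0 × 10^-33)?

Precipitation of each salt starts when its ion product equals its Ksp.
For Ca3(PO4)2: 1.6 × 10^-31 = (0.0059)^3 × [PO4^3-]^2  ⇒  [PO4^3-] = 8.8 x 10^-13 M.
For Zn3(PO4)2: 1.0 × 10^-33 = (0.009)^3 × [PO4^3-]^2  ⇒  [PO4^3-] = 3.7 x 10^-14 M.
The salt with the lower threshold [PO4^3-] precipitates first: Zn3(PO4)2.

Zn3(PO4)2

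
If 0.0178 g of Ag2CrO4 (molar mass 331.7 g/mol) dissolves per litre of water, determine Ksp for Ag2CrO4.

Molar solubility s = (1.78 × 10^-2 g/L) / (331.7 g/mol) = 5.366 × 10^-5 M.
Ag2CrO4(s) ⇌ 2 Ag^+(aq) + CrO4^2-(aq)
Let s = molar solubility. Then [Ag^+] = 2s and [CrO4^2-] = s.
Ksp = [Ag^+]^2[CrO4^2-]
Substituting: Ksp = (2s)^2s = 4s^3
With s = 5.366 × 10^-5: Ksp = 6.18 x 10^-13

Ksp = 6.18 x 10^-13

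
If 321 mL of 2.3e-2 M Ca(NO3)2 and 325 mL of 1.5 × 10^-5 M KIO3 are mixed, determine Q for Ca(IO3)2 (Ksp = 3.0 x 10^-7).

6.5e-13

Total volume = 321 + 325 = 646 mL.
[Ca^2+] = 2.3 x 10^-2 × (321/646) = 1.14 x 10^-2 M
[IO3^-] = 1.5 × 10^-5 × (325/646) = 7.55 × 10^-6 M
Ca(IO3)2(s) ⇌ Ca^2+(aq) + 2 IO3^-(aq), so Q = [Ca^2+][IO3^-]^2
Q = (1.14 x 10^-2)(7.55 x 10^-6)^2 = 6.5 × 10^-13
Q < Ksp, so no precipitate of Ca(IO3)2 forms.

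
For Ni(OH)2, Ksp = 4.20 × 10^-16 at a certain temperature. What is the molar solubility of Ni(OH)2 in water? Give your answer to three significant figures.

4.72e-6 M

Ni(OH)2(s) ⇌ Ni^2+ + 2 OH^-
Ksp = [Ni^2+][OH^-]^2
Let s = molar solubility. Then [Ni^2+] = s and [OH^-] = 2s.
So Ksp = s × (2s)^2 = 4s^3
s = (4.20 × 10^-16 / 4)^(1/3) = 4.72 × 10^-6 M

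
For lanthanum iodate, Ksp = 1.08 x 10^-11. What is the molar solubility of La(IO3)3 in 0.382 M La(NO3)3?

La(IO3)3(s) <=> La^3+ + 3 IO3^-
Ksp = [La^3+][IO3^-]^3
Let s = moles of La(IO3)3 that dissolve per litre. [La^3+] = 0.382 + s ≈ 0.382, [IO3^-] = 3s (Ksp is small, so little additional dissolves).
Ksp ≈ 0.382 × (3s)^3
s = 1.02 × 10^-4 M
Check: s = 1.0 x 10^-4 ≪ 0.382, so the approximation is valid.

1.02e-4 M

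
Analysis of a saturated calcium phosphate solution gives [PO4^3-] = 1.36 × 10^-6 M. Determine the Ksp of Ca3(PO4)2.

Ca3(PO4)2(s) ⇌ 3 Ca^2+(aq) + 2 PO4^3-(aq)
Stoichiometry gives [Ca^2+] = (3/2)[PO4^3-] = 2.040 × 10^-6 M.
Ksp = [Ca^2+]^3[PO4^3-]^2
Ksp = (2.040 × 10^-6)^3 × (1.36 × 10^-6)^2 = 1.57 × 10^-29

1.57 × 10^-29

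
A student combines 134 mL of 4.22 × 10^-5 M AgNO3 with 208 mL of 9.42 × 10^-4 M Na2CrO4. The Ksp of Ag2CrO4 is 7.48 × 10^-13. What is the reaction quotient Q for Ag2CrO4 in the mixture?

Total volume = 134 + 208 = 342 mL.
[Ag^+] = 4.22 × 10^-5 × (134/342) = 1.653 x 10^-5 M
[CrO4^2-] = 9.42 × 10^-4 × (208/342) = 5.729 × 10^-4 M
Ag2CrO4(s) ⇌ 2 Ag^+ + CrO4^2-, so Q = [Ag^+]^2[CrO4^2-]
Q = (1.653 x 10^-5)^2(5.729 × 10^-4) = 1.57 × 10^-13
Q < Ksp, so no precipitate of Ag2CrO4 forms.

1.57 × 10^-13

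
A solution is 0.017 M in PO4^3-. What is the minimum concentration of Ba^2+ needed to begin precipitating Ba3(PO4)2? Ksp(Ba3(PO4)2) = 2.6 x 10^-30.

[Ba^2+] ≈ 2.1 x 10^-9 M

Ba3(PO4)2(s) ⇌ 3 Ba^2+(aq) + 2 PO4^3-(aq)
Ksp = [Ba^2+]^3[PO4^3-]^2
Precipitation begins when Q = Ksp. With [PO4^3-] = 0.017 M:
2.6 x 10^-30 = (0.017)^2 × [Ba^2+]^3
[Ba^2+] = (2.6 x 10^-30 / 2.89 x 10^-4)^(1/3) = 2.1 x 10^-9 M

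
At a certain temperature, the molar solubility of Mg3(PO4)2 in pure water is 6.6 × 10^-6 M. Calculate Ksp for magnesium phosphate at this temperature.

Mg3(PO4)2(s) ⇌ 3 Mg^2+(aq) + 2 PO4^3-(aq)
With molar solubility s: [Mg^2+] = 3s, [PO4^3-] = 2s.
Ksp = [Mg^2+]^3[PO4^3-]^2
So Ksp = (3s)^3 × (2s)^2 = 108s^5
With s = 6.6 × 10^-6: Ksp = 1.4 x 10^-24

Ksp ≈ 1.4e-24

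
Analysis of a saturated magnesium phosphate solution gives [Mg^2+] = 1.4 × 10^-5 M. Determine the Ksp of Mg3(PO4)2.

Ksp = 2.4e-25

Mg3(PO4)2(s) ⇌ 3 Mg^2+(aq) + 2 PO4^3-(aq)
Stoichiometry gives [PO4^3-] = (2/3)[Mg^2+] = 9.33 × 10^-6 M.
Ksp = [Mg^2+]^3[PO4^3-]^2
Ksp = (1.4 × 10^-5)^3 × (9.33 × 10^-6)^2 = 2.4 x 10^-25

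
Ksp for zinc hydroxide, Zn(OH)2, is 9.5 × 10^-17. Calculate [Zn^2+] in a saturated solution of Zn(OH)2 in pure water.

[Zn^2+] ≈ 2.9 × 10^-6 M

Zn(OH)2(s) ⇌ Zn^2+ + 2 OH^-
Ksp = [Zn^2+][OH^-]^2
If s mol/L of Zn(OH)2 dissolves, [Zn^2+] = s and [OH^-] = 2s.
Substituting: Ksp = s(2s)^2 = 4s^3
Solving, s = (9.5 × 10^-17/4)^(1/3) = 2.87 × 10^-6 M
[Zn^2+] = s = 2.9 × 10^-6 M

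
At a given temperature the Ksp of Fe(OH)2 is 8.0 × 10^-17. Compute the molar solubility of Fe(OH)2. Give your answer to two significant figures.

2.7 × 10^-6 M

Fe(OH)2(s) <=> Fe^2+(aq) + 2 OH^-(aq)
Ksp = [Fe^2+][OH^-]^2
For each mole of Fe(OH)2 that dissolves: [Fe^2+] = s, [OH^-] = 2s.
Substituting: Ksp = s(2s)^2 = 4s^3
s^3 = 8.0 × 10^-17 / 4, so s = 2.7 × 10^-6 M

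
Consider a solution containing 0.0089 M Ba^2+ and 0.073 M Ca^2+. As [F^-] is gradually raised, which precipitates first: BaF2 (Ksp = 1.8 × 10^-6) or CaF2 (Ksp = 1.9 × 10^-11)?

CaF2

Each salt begins to precipitate when Q = Ksp, i.e. when [F^-] reaches its threshold.
For BaF2: 1.8 × 10^-6 = 0.0089 × [F^-]^2  ⇒  [F^-] = 1.4 × 10^-2 M.
For CaF2: 1.9 × 10^-11 = 0.073 × [F^-]^2  ⇒  [F^-] = 1.6 × 10^-5 M.
The salt with the lower threshold [F^-] precipitates first: CaF2.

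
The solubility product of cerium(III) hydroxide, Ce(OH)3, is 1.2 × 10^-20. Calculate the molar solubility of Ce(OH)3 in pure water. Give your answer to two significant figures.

Ce(OH)3(s) ⇌ Ce^3+(aq) + 3 OH^-(aq)
Ksp = [Ce^3+][OH^-]^3
For each mole of Ce(OH)3 that dissolves: [Ce^3+] = s, [OH^-] = 3s.
Substituting: Ksp = s(3s)^3 = 27s^4
s = (1.2 × 10^-20 / 27)^(1/4) = 4.6 x 10^-6 M

4.6 × 10^-6 M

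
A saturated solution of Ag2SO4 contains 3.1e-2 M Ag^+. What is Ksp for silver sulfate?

Ksp = 1.5 × 10^-5

Ag2SO4(s) ⇌ 2 Ag^+ + SO4^2-
Stoichiometry gives [SO4^2-] = (1/2)[Ag^+] = 1.55 x 10^-2 M.
Ksp = [Ag^+]^2[SO4^2-]
Ksp = (3.1 × 10^-2)^2 × 1.55 × 10^-2 = 1.5 x 10^-5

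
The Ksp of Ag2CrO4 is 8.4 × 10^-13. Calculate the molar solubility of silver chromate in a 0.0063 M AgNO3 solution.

Ag2CrO4(s) ⇌ 2 Ag^+(aq) + CrO4^2-(aq)
Ksp = [Ag^+]^2[CrO4^2-]
Let s be the molar solubility in this solution. [Ag^+] = 0.0063 + 2s ≈ 0.0063, [CrO4^2-] = s (common-ion effect: Ag^+ is already 0.0063 M).
Ksp ≈ (0.0063)^2 × s
s = 2.1 x 10^-8 M
Check: 2s = 4.2 x 10^-8 ≪ 0.0063, so the approximation is valid.

s = 2.1e-8 M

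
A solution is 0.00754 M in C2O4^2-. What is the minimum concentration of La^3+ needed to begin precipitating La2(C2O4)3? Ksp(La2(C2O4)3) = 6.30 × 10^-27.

La2(C2O4)3(s) ⇌ 2 La^3+(aq) + 3 C2O4^2-(aq)
Ksp = [La^3+]^2[C2O4^2-]^3
Precipitation begins when Q = Ksp. With [C2O4^2-] = 0.00754 M:
6.30 × 10^-27 = (0.00754)^3 × [La^3+]^2
[La^3+] = (6.30 × 10^-27 / 4.287 × 10^-7)^(1/2) = 1.21 x 10^-10 M

[La^3+] ≈ 1.21 × 10^-10 M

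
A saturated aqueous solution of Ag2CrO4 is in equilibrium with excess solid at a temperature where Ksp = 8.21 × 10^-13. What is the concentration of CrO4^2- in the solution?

Ag2CrO4(s) <=> 2 Ag^+ + CrO4^2-
Ksp = [Ag^+]^2[CrO4^2-]
If s mol/L of Ag2CrO4 dissolves, [Ag^+] = 2s and [CrO4^2-] = s.
Ksp = (2s)^2s = 4s^3
s = (8.21 × 10^-13 / 4)^(1/3) = 5.899 x 10^-5 M
[CrO4^2-] = s = 5.90 × 10^-5 M

5.90 × 10^-5 M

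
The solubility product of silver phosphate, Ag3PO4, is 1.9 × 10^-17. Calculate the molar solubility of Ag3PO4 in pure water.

s = 2.9 x 10^-5 M

Ag3PO4(s) ⇌ 3 Ag^+(aq) + PO4^3-(aq)
Ksp = [Ag^+]^3[PO4^3-]
For each mole of Ag3PO4 that dissolves: [Ag^+] = 3s, [PO4^3-] = s.
Ksp = (3s)^3s = 27s^4
Solving, s = (1.9 × 10^-17/27)^(1/4) = 2.9 × 10^-5 M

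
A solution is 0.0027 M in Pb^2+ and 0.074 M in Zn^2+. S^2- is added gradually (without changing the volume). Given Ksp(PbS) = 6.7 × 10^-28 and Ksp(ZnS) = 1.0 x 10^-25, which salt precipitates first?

Each salt begins to precipitate when Q = Ksp, i.e. when [S^2-] reaches its threshold.
For PbS: 6.7 × 10^-28 = 0.0027 × [S^2-]  ⇒  [S^2-] = 2.5 × 10^-25 M.
For ZnS: 1.0 x 10^-25 = 0.074 × [S^2-]  ⇒  [S^2-] = 1.4 × 10^-24 M.
The salt with the lower threshold [S^2-] precipitates first: PbS.

PbS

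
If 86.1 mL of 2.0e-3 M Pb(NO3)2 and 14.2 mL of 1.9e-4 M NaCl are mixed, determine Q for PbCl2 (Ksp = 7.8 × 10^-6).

Q ≈ 1.2 × 10^-12

Total volume = 86.1 + 14.2 = 100.3 mL.
[Pb^2+] = 2.0 × 10^-3 × (86.1/100.3) = 1.72 x 10^-3 M
[Cl^-] = 1.9 x 10^-4 × (14.2/100.3) = 2.69 × 10^-5 M
PbCl2(s) ⇌ Pb^2+ + 2 Cl^-, so Q = [Pb^2+][Cl^-]^2
Q = (1.72 x 10^-3)(2.69 × 10^-5)^2 = 1.2 × 10^-12
Q < Ksp, so no precipitate of PbCl2 forms.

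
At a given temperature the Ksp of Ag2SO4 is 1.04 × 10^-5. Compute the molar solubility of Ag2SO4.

0.0138 M

Ag2SO4(s) ⇌ 2 Ag^+ + SO4^2-
Ksp = [Ag^+]^2[SO4^2-]
For each mole of Ag2SO4 that dissolves: [Ag^+] = 2s, [SO4^2-] = s.
Ksp = (2s)^2s = 4s^3
s^3 = 1.04 × 10^-5 / 4, so s = 1.38 × 10^-2 M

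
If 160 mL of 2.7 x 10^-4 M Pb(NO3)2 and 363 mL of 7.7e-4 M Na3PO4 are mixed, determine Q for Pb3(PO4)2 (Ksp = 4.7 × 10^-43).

Total volume = 160 + 363 = 523 mL.
[Pb^2+] = 2.7 × 10^-4 × (160/523) = 8.26 x 10^-5 M
[PO4^3-] = 7.7 × 10^-4 × (363/523) = 5.34 x 10^-4 M
Pb3(PO4)2(s) ⇌ 3 Pb^2+ + 2 PO4^3-, so Q = [Pb^2+]^3[PO4^3-]^2
Q = (8.26 × 10^-5)^3(5.34 × 10^-4)^2 = 1.6 × 10^-19
Q > Ksp, so Pb3(PO4)2 will precipitate.

Q = 1.6 x 10^-19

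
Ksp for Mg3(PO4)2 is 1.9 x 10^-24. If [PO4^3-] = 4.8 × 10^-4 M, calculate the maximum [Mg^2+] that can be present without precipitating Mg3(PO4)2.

Mg3(PO4)2(s) ⇌ 3 Mg^2+ + 2 PO4^3-
Ksp = [Mg^2+]^3[PO4^3-]^2
Precipitation begins when Q = Ksp. With [PO4^3-] = 4.8 × 10^-4 M:
1.9 x 10^-24 = (4.8 × 10^-4)^2 × [Mg^2+]^3
[Mg^2+] = (1.9 x 10^-24 / 2.30 x 10^-7)^(1/3) = 2.0 × 10^-6 M

2.0 × 10^-6 M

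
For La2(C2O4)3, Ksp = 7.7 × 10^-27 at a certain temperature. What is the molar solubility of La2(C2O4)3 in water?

s ≈ 2.3e-6 M

La2(C2O4)3(s) ⇌ 2 La^3+ + 3 C2O4^2-
Ksp = [La^3+]^2[C2O4^2-]^3
Let s = molar solubility. Then [La^3+] = 2s and [C2O4^2-] = 3s.
Substituting: Ksp = (2s)^2(3s)^3 = 108s^5
s^5 = 7.7 × 10^-27 / 108, so s = 2.3 x 10^-6 M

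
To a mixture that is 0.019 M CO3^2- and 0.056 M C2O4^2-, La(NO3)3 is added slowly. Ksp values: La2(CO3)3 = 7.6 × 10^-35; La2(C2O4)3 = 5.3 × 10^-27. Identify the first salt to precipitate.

La2(CO3)3

Precipitation of each salt starts when its ion product equals its Ksp.
For La2(CO3)3: 7.6 × 10^-35 = (0.019)^3 × [La^3+]^2  ⇒  [La^3+] = 3.3 × 10^-15 M.
For La2(C2O4)3: 5.3 × 10^-27 = (0.056)^3 × [La^3+]^2  ⇒  [La^3+] = 5.5 × 10^-12 M.
The salt with the lower threshold [La^3+] precipitates first: La2(CO3)3.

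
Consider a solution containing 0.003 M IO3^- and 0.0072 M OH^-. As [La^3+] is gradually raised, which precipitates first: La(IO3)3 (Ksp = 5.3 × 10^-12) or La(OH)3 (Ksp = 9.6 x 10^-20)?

La(OH)3

Each salt begins to precipitate when Q = Ksp, i.e. when [La^3+] reaches its threshold.
For La(IO3)3: 5.3 × 10^-12 = (0.003)^3 × [La^3+]  ⇒  [La^3+] = 2.0 × 10^-4 M.
For La(OH)3: 9.6 x 10^-20 = (0.0072)^3 × [La^3+]  ⇒  [La^3+] = 2.6 × 10^-13 M.
The salt with the lower threshold [La^3+] precipitates first: La(OH)3.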